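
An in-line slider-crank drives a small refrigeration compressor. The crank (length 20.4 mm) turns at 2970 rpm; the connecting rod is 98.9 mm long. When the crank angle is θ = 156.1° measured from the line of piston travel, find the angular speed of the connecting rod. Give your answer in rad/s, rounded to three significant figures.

ω = 311 rad/s (converted from 2970 rpm).
The rod makes angle φ with the slider axis where L sinφ = r sinθ; differentiating, L cosφ·φ̇ = r ω cosθ.
L cosφ = √(L² − r² sin²θ) = 0.098554 m.
|ω_rod| = r ω |cosθ| / √(L² − r² sin²θ) = 0.0204·311·0.91425/0.098554 = 58.858 rad/s.

58.9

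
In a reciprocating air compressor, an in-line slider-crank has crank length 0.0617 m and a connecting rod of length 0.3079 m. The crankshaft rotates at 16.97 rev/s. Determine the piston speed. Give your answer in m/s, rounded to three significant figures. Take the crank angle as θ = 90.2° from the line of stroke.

6.57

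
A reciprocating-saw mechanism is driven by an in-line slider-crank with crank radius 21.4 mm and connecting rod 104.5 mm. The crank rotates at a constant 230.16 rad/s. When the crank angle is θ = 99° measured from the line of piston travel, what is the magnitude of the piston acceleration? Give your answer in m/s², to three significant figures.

403

ω = 230.2 rad/s
x(θ) = r cosθ + √(L² − r² sin²θ); with ω constant, a = ω²·d²x/dθ².
d²x/dθ² = −r cosθ − r²(cos2θ)/√u − r⁴ sin²2θ/(4u^{3/2}),  u = L² − r² sin²θ = 0.0104735 m².
Substituting r = 0.0214 m, L = 0.1045 m, θ = 99°: d²x/dθ² = +0.0075989 m.
a = ω²·d²x/dθ² = (230.2)²·(+0.0075989) = +402.54 m/s²;  |a| = 402.54 m/s².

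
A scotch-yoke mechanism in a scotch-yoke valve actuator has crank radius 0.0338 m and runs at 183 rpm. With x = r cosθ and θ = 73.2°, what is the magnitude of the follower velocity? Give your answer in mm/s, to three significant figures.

620

ω = 19.16 rad/s (from 183 rpm).
x = r cosθ ⇒ ẋ = −rω sinθ.
|v| = rω|sinθ| = 0.0338·19.16·|sin 73.2°| = 0.62009 m/s = 620.09 mm/s.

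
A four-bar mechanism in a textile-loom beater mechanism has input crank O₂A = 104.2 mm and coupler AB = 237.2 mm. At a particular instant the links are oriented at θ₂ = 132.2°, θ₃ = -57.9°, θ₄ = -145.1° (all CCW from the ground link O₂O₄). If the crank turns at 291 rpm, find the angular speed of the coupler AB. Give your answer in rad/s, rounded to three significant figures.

13.3

ω₂ = 30.47 rad/s (from 291 rpm).
Differentiating the loop-closure r₂e^{iθ₂}+r₃e^{iθ₃}=r₁+r₄e^{iθ₄} gives r₂ω₂e^{iθ₂}+r₃ω₃e^{iθ₃}=r₄ω₄e^{iθ₄}.
Eliminating the other unknown: ω₃ = r₂ω₂ sin(θ₄−θ₂) / [r₃ sin(θ₃−θ₄)].
Numerator sine = +0.99189; denominator sine = +0.99881.
Result = 0.1042·30.47·(+0.99189) / (0.2372·(+0.99881)) = +13.294 rad/s; magnitude 13.294 rad/s.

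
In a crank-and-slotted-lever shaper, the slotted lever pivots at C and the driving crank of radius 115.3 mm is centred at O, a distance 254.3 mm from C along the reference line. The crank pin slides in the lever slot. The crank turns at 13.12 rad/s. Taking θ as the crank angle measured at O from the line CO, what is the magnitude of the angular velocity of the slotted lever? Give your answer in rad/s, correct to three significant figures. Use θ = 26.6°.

ω = 13.12 rad/s
Crank pin A relative to C: A = (d + r cosθ, r sinθ); lever angle φ = atan2(r sinθ, d + r cosθ).
Differentiating tanφ: φ̇ = rω(d cosθ + r)/(d² + r² + 2dr cosθ).
d² + r² + 2dr cosθ = |CA|² = 0.130397 m²;  d cosθ + r = +0.34268 m.
|ω_lever| = |0.1153·13.12·+0.34268| / 0.130397 = 3.9755 rad/s.

3.98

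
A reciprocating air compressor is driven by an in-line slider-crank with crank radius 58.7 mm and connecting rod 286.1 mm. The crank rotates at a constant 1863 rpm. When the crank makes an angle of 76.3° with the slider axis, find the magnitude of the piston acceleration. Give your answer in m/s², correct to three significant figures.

ω = 2π·1863/60 = 195.1 rad/s
x(θ) = r cosθ + √(L² − r² sin²θ); with ω constant, a = ω²·d²x/dθ².
d²x/dθ² = −r cosθ − r²(cos2θ)/√u − r⁴ sin²2θ/(4u^{3/2}),  u = L² − r² sin²θ = 0.0786008 m².
Substituting r = 0.0587 m, L = 0.2861 m, θ = 76.3°: d²x/dθ² = -0.0030194 m.
a = ω²·d²x/dθ² = (195.1)²·(-0.0030194) = -114.92 m/s²;  |a| = 114.92 m/s².

115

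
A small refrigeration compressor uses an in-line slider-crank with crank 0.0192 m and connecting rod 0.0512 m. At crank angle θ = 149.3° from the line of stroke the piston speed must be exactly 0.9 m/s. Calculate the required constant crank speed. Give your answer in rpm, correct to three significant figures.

1310

For an in-line slider-crank, |v_piston| = rω|sinθ|·[1 + r cosθ/√(L² − r² sin²θ)].
With r = 0.0192 m, L = 0.0512 m, θ = 149.3°: the bracketed kinematic factor |dx/dθ| = 0.0065821 m.
ω = v/|dx/dθ| = 0.9/0.0065821 = 136.73 rad/s.
N = 60ω/(2π) = 1305.7 rpm.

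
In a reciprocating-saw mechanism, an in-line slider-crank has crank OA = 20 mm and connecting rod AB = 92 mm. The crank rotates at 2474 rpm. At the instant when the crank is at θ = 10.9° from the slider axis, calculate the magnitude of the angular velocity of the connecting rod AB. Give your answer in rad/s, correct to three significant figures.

ω = 259.1 rad/s (converted from 2474 rpm).
The rod makes angle φ with the slider axis where L sinφ = r sinθ; differentiating, L cosφ·φ̇ = r ω cosθ.
L cosφ = √(L² − r² sin²θ) = 0.091922 m.
|ω_rod| = r ω |cosθ| / √(L² − r² sin²θ) = 0.02·259.1·0.98196/0.091922 = 55.352 rad/s.

55.4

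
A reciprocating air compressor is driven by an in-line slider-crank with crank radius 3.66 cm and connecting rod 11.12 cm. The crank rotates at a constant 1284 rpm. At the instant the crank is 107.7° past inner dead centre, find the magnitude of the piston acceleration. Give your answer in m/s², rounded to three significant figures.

ω = 2π·1284/60 = 134.5 rad/s
x(θ) = r cosθ + √(L² − r² sin²θ); with ω constant, a = ω²·d²x/dθ².
d²x/dθ² = −r cosθ − r²(cos2θ)/√u − r⁴ sin²2θ/(4u^{3/2}),  u = L² − r² sin²θ = 0.0111497 m².
Substituting r = 0.0366 m, L = 0.1112 m, θ = 107.7°: d²x/dθ² = +0.021341 m.
a = ω²·d²x/dθ² = (134.5)²·(+0.021341) = +385.83 m/s²;  |a| = 385.83 m/s².

386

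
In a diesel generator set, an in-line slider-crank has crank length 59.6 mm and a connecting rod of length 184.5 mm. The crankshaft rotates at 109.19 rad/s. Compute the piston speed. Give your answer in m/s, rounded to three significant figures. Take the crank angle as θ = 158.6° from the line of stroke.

1.66

ω = 109.2 rad/s
For an in-line slider-crank, x = r cosθ + √(L² − r² sin²θ), so v = −rω sinθ·[1 + r cosθ/√(L² − r² sin²θ)].
With r = 0.0596 m, L = 0.1845 m, θ = 158.6°: √(L² − r² sin²θ) = 0.18321 m.
v = −0.0596·109.2·0.36488·[1 + 0.0596·-0.93106/0.18321] = -1.6553 m/s.
|v| = 1.6553 m/s.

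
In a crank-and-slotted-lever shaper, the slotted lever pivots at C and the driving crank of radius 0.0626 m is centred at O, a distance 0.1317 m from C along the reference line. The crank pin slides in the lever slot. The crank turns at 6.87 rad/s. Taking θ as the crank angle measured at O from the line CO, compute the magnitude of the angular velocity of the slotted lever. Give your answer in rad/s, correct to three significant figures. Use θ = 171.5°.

ω = 6.87 rad/s
Crank pin A relative to C: A = (d + r cosθ, r sinθ); lever angle φ = atan2(r sinθ, d + r cosθ).
Differentiating tanφ: φ̇ = rω(d cosθ + r)/(d² + r² + 2dr cosθ).
d² + r² + 2dr cosθ = |CA|² = 0.00495593 m²;  d cosθ + r = -0.067653 m.
|ω_lever| = |0.0626·6.87·-0.067653| / 0.00495593 = 5.8708 rad/s.

5.87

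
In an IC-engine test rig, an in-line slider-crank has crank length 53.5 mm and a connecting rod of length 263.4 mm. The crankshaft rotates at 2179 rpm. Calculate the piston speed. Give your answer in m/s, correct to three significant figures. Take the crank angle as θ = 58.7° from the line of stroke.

ω = 2π·2179/60 = 228.2 rad/s
For an in-line slider-crank, x = r cosθ + √(L² − r² sin²θ), so v = −rω sinθ·[1 + r cosθ/√(L² − r² sin²θ)].
With r = 0.0535 m, L = 0.2634 m, θ = 58.7°: √(L² − r² sin²θ) = 0.2594 m.
v = −0.0535·228.2·0.85446·[1 + 0.0535·0.51952/0.2594] = -11.549 m/s.
|v| = 11.549 m/s.

11.5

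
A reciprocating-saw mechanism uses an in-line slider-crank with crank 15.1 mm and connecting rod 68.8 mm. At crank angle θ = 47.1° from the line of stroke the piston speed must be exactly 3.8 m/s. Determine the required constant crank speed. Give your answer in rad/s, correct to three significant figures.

298

For an in-line slider-crank, |v_piston| = rω|sinθ|·[1 + r cosθ/√(L² − r² sin²θ)].
With r = 0.0151 m, L = 0.0688 m, θ = 47.1°: the bracketed kinematic factor |dx/dθ| = 0.012736 m.
ω = v/|dx/dθ| = 3.8/0.012736 = 298.37 rad/s.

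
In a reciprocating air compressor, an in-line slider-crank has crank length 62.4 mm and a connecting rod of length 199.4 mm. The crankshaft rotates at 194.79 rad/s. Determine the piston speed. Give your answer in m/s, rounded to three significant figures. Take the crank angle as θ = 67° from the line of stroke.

ω = 194.8 rad/s
For an in-line slider-crank, x = r cosθ + √(L² − r² sin²θ), so v = −rω sinθ·[1 + r cosθ/√(L² − r² sin²θ)].
With r = 0.0624 m, L = 0.1994 m, θ = 67°: √(L² − r² sin²θ) = 0.19095 m.
v = −0.0624·194.8·0.92050·[1 + 0.0624·0.39073/0.19095] = -12.617 m/s.
|v| = 12.617 m/s.

12.6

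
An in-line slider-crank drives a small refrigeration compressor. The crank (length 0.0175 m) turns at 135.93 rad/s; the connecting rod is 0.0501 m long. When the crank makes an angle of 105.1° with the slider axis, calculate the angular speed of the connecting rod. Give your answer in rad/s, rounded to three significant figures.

13.1

ω = 135.9 rad/s
The rod makes angle φ with the slider axis where L sinφ = r sinθ; differentiating, L cosφ·φ̇ = r ω cosθ.
L cosφ = √(L² − r² sin²θ) = 0.047165 m.
|ω_rod| = r ω |cosθ| / √(L² − r² sin²θ) = 0.0175·135.9·0.26050/0.047165 = 13.139 rad/s.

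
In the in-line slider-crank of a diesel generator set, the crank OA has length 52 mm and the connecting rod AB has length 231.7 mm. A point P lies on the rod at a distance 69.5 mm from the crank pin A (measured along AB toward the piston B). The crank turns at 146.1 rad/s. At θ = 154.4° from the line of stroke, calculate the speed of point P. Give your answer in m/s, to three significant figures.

5.70

ω = 146.1 rad/s.  Crank-pin speed |V_A| = rω = 7.5972 m/s, perpendicular to OA.
Rod angle: sinφ = −(r/L) sinθ ⇒ φ = -5.565°; ω_rod = −rω cosθ/√(L²−r²sin²θ) = +29.71 rad/s.
V_P = V_A + ω_rod × AP, with AP = 0.0695 m along the rod.
Components: V_Px = −rω sinθ − a·ω_rod·sinφ = -3.0824 m/s;  V_Py = rω cosθ + a·ω_rod·cosφ = -4.7963 m/s.
|V_P| = √(V_Px² + V_Py²) = 5.7014 m/s.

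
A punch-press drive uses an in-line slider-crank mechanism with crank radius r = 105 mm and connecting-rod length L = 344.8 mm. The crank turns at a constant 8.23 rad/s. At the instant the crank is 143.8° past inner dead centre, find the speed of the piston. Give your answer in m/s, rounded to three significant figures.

0.383

ω = 8.23 rad/s
For an in-line slider-crank, x = r cosθ + √(L² − r² sin²θ), so v = −rω sinθ·[1 + r cosθ/√(L² − r² sin²θ)].
With r = 0.105 m, L = 0.3448 m, θ = 143.8°: √(L² − r² sin²θ) = 0.33918 m.
v = −0.105·8.23·0.59061·[1 + 0.105·-0.80696/0.33918] = -0.38287 m/s.
|v| = 0.38287 m/s.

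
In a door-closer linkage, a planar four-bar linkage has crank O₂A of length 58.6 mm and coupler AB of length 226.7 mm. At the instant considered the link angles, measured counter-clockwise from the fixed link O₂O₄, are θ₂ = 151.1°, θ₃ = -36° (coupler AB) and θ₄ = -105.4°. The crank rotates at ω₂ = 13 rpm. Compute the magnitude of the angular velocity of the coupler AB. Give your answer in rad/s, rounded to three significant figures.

ω₂ = 1.361 rad/s (from 13 rpm).
Differentiating the loop-closure r₂e^{iθ₂}+r₃e^{iθ₃}=r₁+r₄e^{iθ₄} gives r₂ω₂e^{iθ₂}+r₃ω₃e^{iθ₃}=r₄ω₄e^{iθ₄}.
Eliminating the other unknown: ω₃ = r₂ω₂ sin(θ₄−θ₂) / [r₃ sin(θ₃−θ₄)].
Numerator sine = +0.97237; denominator sine = +0.93606.
Result = 0.0586·1.361·(+0.97237) / (0.2267·(+0.93606)) = +0.36555 rad/s; magnitude 0.36555 rad/s.

0.366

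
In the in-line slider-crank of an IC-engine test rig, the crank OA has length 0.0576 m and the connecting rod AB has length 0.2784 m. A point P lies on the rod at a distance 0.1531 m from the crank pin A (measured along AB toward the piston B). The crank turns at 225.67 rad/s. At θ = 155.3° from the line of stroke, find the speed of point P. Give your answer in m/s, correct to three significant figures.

ω = 225.7 rad/s.  Crank-pin speed |V_A| = rω = 12.999 m/s, perpendicular to OA.
Rod angle: sinφ = −(r/L) sinθ ⇒ φ = -4.960°; ω_rod = −rω cosθ/√(L²−r²sin²θ) = +42.578 rad/s.
V_P = V_A + ω_rod × AP, with AP = 0.1531 m along the rod.
Components: V_Px = −rω sinθ − a·ω_rod·sinφ = -4.8681 m/s;  V_Py = rω cosθ + a·ω_rod·cosφ = -5.315 m/s.
|V_P| = √(V_Px² + V_Py²) = 7.2075 m/s.

7.21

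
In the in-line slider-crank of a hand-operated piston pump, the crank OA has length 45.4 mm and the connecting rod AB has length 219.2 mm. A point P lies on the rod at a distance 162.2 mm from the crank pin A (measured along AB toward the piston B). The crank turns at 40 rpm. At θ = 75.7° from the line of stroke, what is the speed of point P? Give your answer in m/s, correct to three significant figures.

ω = 4.189 rad/s.  Crank-pin speed |V_A| = rω = 0.19017 m/s, perpendicular to OA.
Rod angle: sinφ = −(r/L) sinθ ⇒ φ = -11.578°; ω_rod = −rω cosθ/√(L²−r²sin²θ) = -0.21874 rad/s.
V_P = V_A + ω_rod × AP, with AP = 0.1622 m along the rod.
Components: V_Px = −rω sinθ − a·ω_rod·sinφ = -0.1914 m/s;  V_Py = rω cosθ + a·ω_rod·cosφ = +0.012214 m/s.
|V_P| = √(V_Px² + V_Py²) = 0.19179 m/s.

0.192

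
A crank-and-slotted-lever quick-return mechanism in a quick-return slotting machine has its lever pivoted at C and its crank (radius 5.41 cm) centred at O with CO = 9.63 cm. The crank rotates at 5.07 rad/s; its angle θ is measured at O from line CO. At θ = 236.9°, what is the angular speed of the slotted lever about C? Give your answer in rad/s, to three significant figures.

0.0636

ω = 5.07 rad/s
Crank pin A relative to C: A = (d + r cosθ, r sinθ); lever angle φ = atan2(r sinθ, d + r cosθ).
Differentiating tanφ: φ̇ = rω(d cosθ + r)/(d² + r² + 2dr cosθ).
d² + r² + 2dr cosθ = |CA|² = 0.0065103 m²;  d cosθ + r = +0.0015104 m.
|ω_lever| = |0.0541·5.07·+0.0015104| / 0.0065103 = 0.063634 rad/s.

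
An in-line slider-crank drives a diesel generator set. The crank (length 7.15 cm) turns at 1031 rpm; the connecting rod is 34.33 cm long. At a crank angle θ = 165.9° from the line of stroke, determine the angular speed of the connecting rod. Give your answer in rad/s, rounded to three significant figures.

21.8

ω = 108 rad/s (converted from 1031 rpm).
The rod makes angle φ with the slider axis where L sinφ = r sinθ; differentiating, L cosφ·φ̇ = r ω cosθ.
L cosφ = √(L² − r² sin²θ) = 0.34286 m.
|ω_rod| = r ω |cosθ| / √(L² − r² sin²θ) = 0.0715·108·0.96987/0.34286 = 21.837 rad/s.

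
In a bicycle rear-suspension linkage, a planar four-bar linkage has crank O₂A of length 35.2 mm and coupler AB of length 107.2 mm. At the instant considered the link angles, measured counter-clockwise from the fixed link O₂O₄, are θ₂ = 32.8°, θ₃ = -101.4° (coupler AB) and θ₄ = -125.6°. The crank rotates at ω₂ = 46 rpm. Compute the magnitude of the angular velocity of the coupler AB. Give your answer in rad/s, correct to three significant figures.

1.42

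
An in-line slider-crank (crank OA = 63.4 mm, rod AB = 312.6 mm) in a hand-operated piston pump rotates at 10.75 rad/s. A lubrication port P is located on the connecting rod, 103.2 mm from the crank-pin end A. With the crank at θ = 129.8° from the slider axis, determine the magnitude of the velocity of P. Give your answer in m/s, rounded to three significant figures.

0.580

ω = 10.75 rad/s.  Crank-pin speed |V_A| = rω = 0.68155 m/s, perpendicular to OA.
Rod angle: sinφ = −(r/L) sinθ ⇒ φ = -8.964°; ω_rod = −rω cosθ/√(L²−r²sin²θ) = +1.4129 rad/s.
V_P = V_A + ω_rod × AP, with AP = 0.1032 m along the rod.
Components: V_Px = −rω sinθ − a·ω_rod·sinφ = -0.5009 m/s;  V_Py = rω cosθ + a·ω_rod·cosφ = -0.29224 m/s.
|V_P| = √(V_Px² + V_Py²) = 0.57992 m/s.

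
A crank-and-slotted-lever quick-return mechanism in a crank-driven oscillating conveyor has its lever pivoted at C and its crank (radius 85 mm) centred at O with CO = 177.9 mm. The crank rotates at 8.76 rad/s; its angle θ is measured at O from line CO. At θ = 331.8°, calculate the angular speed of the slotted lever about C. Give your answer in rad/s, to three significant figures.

ω = 8.76 rad/s
Crank pin A relative to C: A = (d + r cosθ, r sinθ); lever angle φ = atan2(r sinθ, d + r cosθ).
Differentiating tanφ: φ̇ = rω(d cosθ + r)/(d² + r² + 2dr cosθ).
d² + r² + 2dr cosθ = |CA|² = 0.0655267 m²;  d cosθ + r = +0.24178 m.
|ω_lever| = |0.085·8.76·+0.24178| / 0.0655267 = 2.7475 rad/s.

2.75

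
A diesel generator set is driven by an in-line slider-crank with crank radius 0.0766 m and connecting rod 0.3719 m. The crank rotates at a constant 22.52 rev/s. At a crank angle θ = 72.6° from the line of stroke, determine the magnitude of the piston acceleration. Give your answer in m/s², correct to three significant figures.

ω = 2π·22.5 = 141.5 rad/s
x(θ) = r cosθ + √(L² − r² sin²θ); with ω constant, a = ω²·d²x/dθ².
d²x/dθ² = −r cosθ − r²(cos2θ)/√u − r⁴ sin²2θ/(4u^{3/2}),  u = L² − r² sin²θ = 0.132967 m².
Substituting r = 0.0766 m, L = 0.3719 m, θ = 72.6°: d²x/dθ² = -0.0097511 m.
a = ω²·d²x/dθ² = (141.5)²·(-0.0097511) = -195.23 m/s²;  |a| = 195.23 m/s².

195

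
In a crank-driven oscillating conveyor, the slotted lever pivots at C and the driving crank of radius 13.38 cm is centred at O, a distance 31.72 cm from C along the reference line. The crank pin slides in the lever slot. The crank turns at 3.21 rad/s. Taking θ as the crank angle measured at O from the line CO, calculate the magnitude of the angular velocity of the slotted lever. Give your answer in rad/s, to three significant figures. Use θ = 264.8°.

ω = 3.21 rad/s
Crank pin A relative to C: A = (d + r cosθ, r sinθ); lever angle φ = atan2(r sinθ, d + r cosθ).
Differentiating tanφ: φ̇ = rω(d cosθ + r)/(d² + r² + 2dr cosθ).
d² + r² + 2dr cosθ = |CA|² = 0.110825 m²;  d cosθ + r = +0.10505 m.
|ω_lever| = |0.1338·3.21·+0.10505| / 0.110825 = 0.40712 rad/s.

0.407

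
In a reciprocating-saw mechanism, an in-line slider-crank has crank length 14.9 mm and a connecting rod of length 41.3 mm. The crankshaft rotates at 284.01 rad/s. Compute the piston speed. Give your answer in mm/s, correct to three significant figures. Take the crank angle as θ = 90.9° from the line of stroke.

ω = 284 rad/s
For an in-line slider-crank, x = r cosθ + √(L² − r² sin²θ), so v = −rω sinθ·[1 + r cosθ/√(L² − r² sin²θ)].
With r = 0.0149 m, L = 0.0413 m, θ = 90.9°: √(L² − r² sin²θ) = 0.038519 m.
v = −0.0149·284·0.99988·[1 + 0.0149·-0.01571/0.038519] = -4.2055 m/s.
|v| = 4.2055 m/s = 4205.5 mm/s.

4210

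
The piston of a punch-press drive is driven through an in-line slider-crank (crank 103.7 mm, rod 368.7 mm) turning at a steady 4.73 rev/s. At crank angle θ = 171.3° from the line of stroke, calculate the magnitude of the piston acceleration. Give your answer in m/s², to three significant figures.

ω = 2π·4.73 = 29.72 rad/s
x(θ) = r cosθ + √(L² − r² sin²θ); with ω constant, a = ω²·d²x/dθ².
d²x/dθ² = −r cosθ − r²(cos2θ)/√u − r⁴ sin²2θ/(4u^{3/2}),  u = L² − r² sin²θ = 0.135694 m².
Substituting r = 0.1037 m, L = 0.3687 m, θ = 171.3°: d²x/dθ² = +0.074598 m.
a = ω²·d²x/dθ² = (29.72)²·(+0.074598) = +65.888 m/s²;  |a| = 65.888 m/s².

65.9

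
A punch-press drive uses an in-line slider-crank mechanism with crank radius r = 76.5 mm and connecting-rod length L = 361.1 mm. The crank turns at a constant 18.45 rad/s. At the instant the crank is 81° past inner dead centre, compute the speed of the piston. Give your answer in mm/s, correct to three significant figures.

ω = 18.45 rad/s
For an in-line slider-crank, x = r cosθ + √(L² − r² sin²θ), so v = −rω sinθ·[1 + r cosθ/√(L² − r² sin²θ)].
With r = 0.0765 m, L = 0.3611 m, θ = 81°: √(L² − r² sin²θ) = 0.35311 m.
v = −0.0765·18.45·0.98769·[1 + 0.0765·0.15643/0.35311] = -1.4413 m/s.
|v| = 1.4413 m/s = 1441.3 mm/s.

1440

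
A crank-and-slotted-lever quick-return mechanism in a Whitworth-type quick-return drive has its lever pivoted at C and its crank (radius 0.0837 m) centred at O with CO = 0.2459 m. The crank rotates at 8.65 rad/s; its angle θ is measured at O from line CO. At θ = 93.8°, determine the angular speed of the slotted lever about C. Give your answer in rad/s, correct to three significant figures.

ω = 8.65 rad/s
Crank pin A relative to C: A = (d + r cosθ, r sinθ); lever angle φ = atan2(r sinθ, d + r cosθ).
Differentiating tanφ: φ̇ = rω(d cosθ + r)/(d² + r² + 2dr cosθ).
d² + r² + 2dr cosθ = |CA|² = 0.0647444 m²;  d cosθ + r = +0.067403 m.
|ω_lever| = |0.0837·8.65·+0.067403| / 0.0647444 = 0.75374 rad/s.

0.754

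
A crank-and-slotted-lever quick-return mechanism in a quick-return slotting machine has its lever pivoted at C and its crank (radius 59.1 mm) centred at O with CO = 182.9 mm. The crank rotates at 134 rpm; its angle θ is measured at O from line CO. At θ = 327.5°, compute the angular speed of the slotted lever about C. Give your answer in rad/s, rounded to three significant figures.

3.21

ω = 14.03 rad/s (from 134 rpm).
Crank pin A relative to C: A = (d + r cosθ, r sinθ); lever angle φ = atan2(r sinθ, d + r cosθ).
Differentiating tanφ: φ̇ = rω(d cosθ + r)/(d² + r² + 2dr cosθ).
d² + r² + 2dr cosθ = |CA|² = 0.0551783 m²;  d cosθ + r = +0.21336 m.
|ω_lever| = |0.0591·14.03·+0.21336| / 0.0551783 = 3.2067 rad/s.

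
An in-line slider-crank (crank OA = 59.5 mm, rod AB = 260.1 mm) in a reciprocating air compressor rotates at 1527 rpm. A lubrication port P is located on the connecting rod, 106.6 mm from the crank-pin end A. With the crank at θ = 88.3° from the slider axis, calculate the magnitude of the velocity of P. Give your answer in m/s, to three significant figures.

9.54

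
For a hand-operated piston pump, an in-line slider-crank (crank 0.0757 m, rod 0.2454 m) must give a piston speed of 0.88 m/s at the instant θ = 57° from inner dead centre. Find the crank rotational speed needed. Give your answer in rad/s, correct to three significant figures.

11.8

For an in-line slider-crank, |v_piston| = rω|sinθ|·[1 + r cosθ/√(L² − r² sin²θ)].
With r = 0.0757 m, L = 0.2454 m, θ = 57°: the bracketed kinematic factor |dx/dθ| = 0.07453 m.
ω = v/|dx/dθ| = 0.88/0.07453 = 11.807 rad/s.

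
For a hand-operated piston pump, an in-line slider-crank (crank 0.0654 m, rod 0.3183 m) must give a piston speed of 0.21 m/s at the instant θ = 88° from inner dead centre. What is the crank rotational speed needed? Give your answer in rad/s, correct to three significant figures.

3.19

For an in-line slider-crank, |v_piston| = rω|sinθ|·[1 + r cosθ/√(L² − r² sin²θ)].
With r = 0.0654 m, L = 0.3183 m, θ = 88°: the bracketed kinematic factor |dx/dθ| = 0.065839 m.
ω = v/|dx/dθ| = 0.21/0.065839 = 3.1896 rad/s.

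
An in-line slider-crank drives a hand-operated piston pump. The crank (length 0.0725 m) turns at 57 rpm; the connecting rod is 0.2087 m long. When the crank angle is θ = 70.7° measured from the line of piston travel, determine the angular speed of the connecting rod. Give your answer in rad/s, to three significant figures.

ω = 5.969 rad/s (converted from 57 rpm).
The rod makes angle φ with the slider axis where L sinφ = r sinθ; differentiating, L cosφ·φ̇ = r ω cosθ.
L cosφ = √(L² − r² sin²θ) = 0.19716 m.
|ω_rod| = r ω |cosθ| / √(L² − r² sin²θ) = 0.0725·5.969·0.33051/0.19716 = 0.72544 rad/s.

0.725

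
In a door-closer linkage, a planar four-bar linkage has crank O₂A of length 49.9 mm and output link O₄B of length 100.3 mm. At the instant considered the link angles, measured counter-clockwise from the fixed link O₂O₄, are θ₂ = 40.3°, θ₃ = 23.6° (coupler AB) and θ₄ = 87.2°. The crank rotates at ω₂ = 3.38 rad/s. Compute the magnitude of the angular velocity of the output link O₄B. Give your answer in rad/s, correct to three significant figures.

ω₂ = 3.38 rad/s
Differentiating the loop-closure r₂e^{iθ₂}+r₃e^{iθ₃}=r₁+r₄e^{iθ₄} gives r₂ω₂e^{iθ₂}+r₃ω₃e^{iθ₃}=r₄ω₄e^{iθ₄}.
Eliminating the other unknown: ω₄ = r₂ω₂ sin(θ₂−θ₃) / [r₄ sin(θ₄−θ₃)].
Numerator sine = +0.28736; denominator sine = +0.89571.
Result = 0.0499·3.38·(+0.28736) / (0.1003·(+0.89571)) = +0.53948 rad/s; magnitude 0.53948 rad/s.

0.539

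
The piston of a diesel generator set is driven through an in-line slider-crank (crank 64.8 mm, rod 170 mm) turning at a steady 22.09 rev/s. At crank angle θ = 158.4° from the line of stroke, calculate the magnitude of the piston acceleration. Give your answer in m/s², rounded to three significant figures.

802

ω = 2π·22.1 = 138.8 rad/s
x(θ) = r cosθ + √(L² − r² sin²θ); with ω constant, a = ω²·d²x/dθ².
d²x/dθ² = −r cosθ − r²(cos2θ)/√u − r⁴ sin²2θ/(4u^{3/2}),  u = L² − r² sin²θ = 0.028331 m².
Substituting r = 0.0648 m, L = 0.17 m, θ = 158.4°: d²x/dθ² = +0.041631 m.
a = ω²·d²x/dθ² = (138.8)²·(+0.041631) = +801.98 m/s²;  |a| = 801.98 m/s².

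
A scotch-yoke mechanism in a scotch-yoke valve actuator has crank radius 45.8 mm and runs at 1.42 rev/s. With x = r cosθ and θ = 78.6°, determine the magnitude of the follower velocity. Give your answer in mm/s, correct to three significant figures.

ω = 8.922 rad/s (from 1.42 rev/s).
x = r cosθ ⇒ ẋ = −rω sinθ.
|v| = rω|sinθ| = 0.0458·8.922·|sin 78.6°| = 0.40057 m/s = 400.57 mm/s.

401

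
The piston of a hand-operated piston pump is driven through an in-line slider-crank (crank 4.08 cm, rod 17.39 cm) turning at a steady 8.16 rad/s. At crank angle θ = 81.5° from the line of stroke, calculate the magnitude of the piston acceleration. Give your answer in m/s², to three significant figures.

0.224

ω = 8.16 rad/s
x(θ) = r cosθ + √(L² − r² sin²θ); with ω constant, a = ω²·d²x/dθ².
d²x/dθ² = −r cosθ − r²(cos2θ)/√u − r⁴ sin²2θ/(4u^{3/2}),  u = L² − r² sin²θ = 0.0286129 m².
Substituting r = 0.0408 m, L = 0.1739 m, θ = 81.5°: d²x/dθ² = +0.0033681 m.
a = ω²·d²x/dθ² = (8.16)²·(+0.0033681) = +0.22427 m/s²;  |a| = 0.22427 m/s².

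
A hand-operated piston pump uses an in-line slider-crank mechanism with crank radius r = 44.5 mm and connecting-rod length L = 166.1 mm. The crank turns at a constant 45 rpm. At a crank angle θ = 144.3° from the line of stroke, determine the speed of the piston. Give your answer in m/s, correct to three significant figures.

0.0954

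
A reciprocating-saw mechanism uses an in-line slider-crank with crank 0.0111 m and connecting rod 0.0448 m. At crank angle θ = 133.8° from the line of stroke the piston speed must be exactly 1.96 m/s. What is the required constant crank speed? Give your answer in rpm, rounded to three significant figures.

2830

For an in-line slider-crank, |v_piston| = rω|sinθ|·[1 + r cosθ/√(L² − r² sin²θ)].
With r = 0.0111 m, L = 0.0448 m, θ = 133.8°: the bracketed kinematic factor |dx/dθ| = 0.0066151 m.
ω = v/|dx/dθ| = 1.96/0.0066151 = 296.29 rad/s.
N = 60ω/(2π) = 2829.4 rpm.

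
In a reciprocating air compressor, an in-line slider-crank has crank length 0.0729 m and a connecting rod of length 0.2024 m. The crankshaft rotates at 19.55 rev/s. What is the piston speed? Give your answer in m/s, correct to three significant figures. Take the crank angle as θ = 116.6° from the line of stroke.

ω = 2π·19.6 = 122.8 rad/s
For an in-line slider-crank, x = r cosθ + √(L² − r² sin²θ), so v = −rω sinθ·[1 + r cosθ/√(L² − r² sin²θ)].
With r = 0.0729 m, L = 0.2024 m, θ = 116.6°: √(L² − r² sin²θ) = 0.19162 m.
v = −0.0729·122.8·0.89415·[1 + 0.0729·-0.44776/0.19162] = -6.643 m/s.
|v| = 6.643 m/s.

6.64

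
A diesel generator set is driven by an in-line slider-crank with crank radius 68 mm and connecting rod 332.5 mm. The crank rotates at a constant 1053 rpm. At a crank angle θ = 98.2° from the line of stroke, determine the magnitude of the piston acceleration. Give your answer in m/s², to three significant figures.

283

ω = 2π·1053/60 = 110.3 rad/s
x(θ) = r cosθ + √(L² − r² sin²θ); with ω constant, a = ω²·d²x/dθ².
d²x/dθ² = −r cosθ − r²(cos2θ)/√u − r⁴ sin²2θ/(4u^{3/2}),  u = L² − r² sin²θ = 0.106026 m².
Substituting r = 0.068 m, L = 0.3325 m, θ = 98.2°: d²x/dθ² = +0.023309 m.
a = ω²·d²x/dθ² = (110.3)²·(+0.023309) = +283.43 m/s²;  |a| = 283.43 m/s².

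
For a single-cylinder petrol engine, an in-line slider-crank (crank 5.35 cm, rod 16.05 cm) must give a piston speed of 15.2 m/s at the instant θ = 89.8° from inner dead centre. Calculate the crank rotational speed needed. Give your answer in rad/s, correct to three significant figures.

284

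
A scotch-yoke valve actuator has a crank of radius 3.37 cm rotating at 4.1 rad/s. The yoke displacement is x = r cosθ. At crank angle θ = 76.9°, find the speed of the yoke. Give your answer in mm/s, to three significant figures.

ω = 4.1 rad/s
x = r cosθ ⇒ ẋ = −rω sinθ.
|v| = rω|sinθ| = 0.0337·4.1·|sin 76.9°| = 0.13457 m/s = 134.57 mm/s.

135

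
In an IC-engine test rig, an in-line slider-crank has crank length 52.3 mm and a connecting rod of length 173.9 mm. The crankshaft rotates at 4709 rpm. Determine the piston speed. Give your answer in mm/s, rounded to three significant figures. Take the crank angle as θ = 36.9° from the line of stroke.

ω = 2π·4709/60 = 493.1 rad/s
For an in-line slider-crank, x = r cosθ + √(L² − r² sin²θ), so v = −rω sinθ·[1 + r cosθ/√(L² − r² sin²θ)].
With r = 0.0523 m, L = 0.1739 m, θ = 36.9°: √(L² − r² sin²θ) = 0.17104 m.
v = −0.0523·493.1·0.60042·[1 + 0.0523·0.79968/0.17104] = -19.272 m/s.
|v| = 19.272 m/s = 19272 mm/s.

19300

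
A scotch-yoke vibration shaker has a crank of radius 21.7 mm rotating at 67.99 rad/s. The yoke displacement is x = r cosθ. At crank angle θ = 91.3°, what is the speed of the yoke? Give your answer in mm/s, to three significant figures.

ω = 67.99 rad/s
x = r cosθ ⇒ ẋ = −rω sinθ.
|v| = rω|sinθ| = 0.0217·67.99·|sin 91.3°| = 1.475 m/s = 1475 mm/s.

1480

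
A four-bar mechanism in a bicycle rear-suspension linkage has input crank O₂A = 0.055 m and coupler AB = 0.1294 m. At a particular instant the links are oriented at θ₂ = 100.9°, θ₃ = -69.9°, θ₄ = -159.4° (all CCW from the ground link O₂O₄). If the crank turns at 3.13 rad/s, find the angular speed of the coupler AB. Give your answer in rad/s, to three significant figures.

1.31

ω₂ = 3.13 rad/s
Differentiating the loop-closure r₂e^{iθ₂}+r₃e^{iθ₃}=r₁+r₄e^{iθ₄} gives r₂ω₂e^{iθ₂}+r₃ω₃e^{iθ₃}=r₄ω₄e^{iθ₄}.
Eliminating the other unknown: ω₃ = r₂ω₂ sin(θ₄−θ₂) / [r₃ sin(θ₃−θ₄)].
Numerator sine = +0.98570; denominator sine = +0.99996.
Result = 0.055·3.13·(+0.98570) / (0.1294·(+0.99996)) = +1.3114 rad/s; magnitude 1.3114 rad/s.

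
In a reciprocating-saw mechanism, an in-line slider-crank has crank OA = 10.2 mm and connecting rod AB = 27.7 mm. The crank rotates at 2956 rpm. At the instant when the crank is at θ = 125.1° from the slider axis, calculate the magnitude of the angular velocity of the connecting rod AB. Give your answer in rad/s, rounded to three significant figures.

ω = 309.6 rad/s (converted from 2956 rpm).
The rod makes angle φ with the slider axis where L sinφ = r sinθ; differentiating, L cosφ·φ̇ = r ω cosθ.
L cosφ = √(L² − r² sin²θ) = 0.026413 m.
|ω_rod| = r ω |cosθ| / √(L² − r² sin²θ) = 0.0102·309.6·0.57501/0.026413 = 68.736 rad/s.

68.7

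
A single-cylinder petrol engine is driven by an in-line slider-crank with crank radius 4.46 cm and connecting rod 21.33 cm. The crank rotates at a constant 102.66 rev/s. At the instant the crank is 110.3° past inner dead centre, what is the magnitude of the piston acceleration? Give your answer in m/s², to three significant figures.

ω = 2π·103 = 645 rad/s
x(θ) = r cosθ + √(L² − r² sin²θ); with ω constant, a = ω²·d²x/dθ².
d²x/dθ² = −r cosθ − r²(cos2θ)/√u − r⁴ sin²2θ/(4u^{3/2}),  u = L² − r² sin²θ = 0.0437472 m².
Substituting r = 0.0446 m, L = 0.2133 m, θ = 110.3°: d²x/dθ² = +0.022648 m.
a = ω²·d²x/dθ² = (645)²·(+0.022648) = +9423.3 m/s²;  |a| = 9423.3 m/s².

9420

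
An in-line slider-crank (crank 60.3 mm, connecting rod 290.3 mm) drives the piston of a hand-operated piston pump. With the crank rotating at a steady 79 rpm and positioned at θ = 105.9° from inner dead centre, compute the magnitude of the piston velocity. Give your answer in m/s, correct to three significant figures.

0.452

ω = 2π·79/60 = 8.273 rad/s
For an in-line slider-crank, x = r cosθ + √(L² − r² sin²θ), so v = −rω sinθ·[1 + r cosθ/√(L² − r² sin²θ)].
With r = 0.0603 m, L = 0.2903 m, θ = 105.9°: √(L² − r² sin²θ) = 0.28445 m.
v = −0.0603·8.273·0.96174·[1 + 0.0603·-0.27396/0.28445] = -0.4519 m/s.
|v| = 0.4519 m/s.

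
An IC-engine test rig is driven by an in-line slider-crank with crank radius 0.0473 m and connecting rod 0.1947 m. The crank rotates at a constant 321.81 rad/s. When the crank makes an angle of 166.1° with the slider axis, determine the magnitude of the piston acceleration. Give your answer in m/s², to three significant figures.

ω = 321.8 rad/s
x(θ) = r cosθ + √(L² − r² sin²θ); with ω constant, a = ω²·d²x/dθ².
d²x/dθ² = −r cosθ − r²(cos2θ)/√u − r⁴ sin²2θ/(4u^{3/2}),  u = L² − r² sin²θ = 0.037779 m².
Substituting r = 0.0473 m, L = 0.1947 m, θ = 166.1°: d²x/dθ² = +0.035696 m.
a = ω²·d²x/dθ² = (321.8)²·(+0.035696) = +3696.7 m/s²;  |a| = 3696.7 m/s².

3700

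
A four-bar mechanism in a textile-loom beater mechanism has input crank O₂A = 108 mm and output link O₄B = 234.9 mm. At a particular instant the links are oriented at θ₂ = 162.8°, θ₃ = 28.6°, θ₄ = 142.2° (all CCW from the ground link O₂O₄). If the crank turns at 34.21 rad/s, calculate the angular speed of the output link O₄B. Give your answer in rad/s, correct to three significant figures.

12.3

ω₂ = 34.21 rad/s
Differentiating the loop-closure r₂e^{iθ₂}+r₃e^{iθ₃}=r₁+r₄e^{iθ₄} gives r₂ω₂e^{iθ₂}+r₃ω₃e^{iθ₃}=r₄ω₄e^{iθ₄}.
Eliminating the other unknown: ω₄ = r₂ω₂ sin(θ₂−θ₃) / [r₄ sin(θ₄−θ₃)].
Numerator sine = +0.71691; denominator sine = +0.91636.
Result = 0.108·34.21·(+0.71691) / (0.2349·(+0.91636)) = +12.305 rad/s; magnitude 12.305 rad/s.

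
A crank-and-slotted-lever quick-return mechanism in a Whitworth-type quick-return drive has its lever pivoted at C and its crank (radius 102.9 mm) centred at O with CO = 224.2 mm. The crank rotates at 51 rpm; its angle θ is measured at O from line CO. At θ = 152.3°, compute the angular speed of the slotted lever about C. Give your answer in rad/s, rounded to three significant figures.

2.63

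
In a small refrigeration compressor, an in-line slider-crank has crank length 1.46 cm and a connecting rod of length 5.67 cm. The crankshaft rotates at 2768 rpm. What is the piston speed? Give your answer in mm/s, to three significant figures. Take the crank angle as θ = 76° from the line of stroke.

4370

ω = 2π·2768/60 = 289.9 rad/s
For an in-line slider-crank, x = r cosθ + √(L² − r² sin²θ), so v = −rω sinθ·[1 + r cosθ/√(L² − r² sin²θ)].
With r = 0.0146 m, L = 0.0567 m, θ = 76°: √(L² − r² sin²θ) = 0.054902 m.
v = −0.0146·289.9·0.97030·[1 + 0.0146·0.24192/0.054902] = -4.3705 m/s.
|v| = 4.3705 m/s = 4370.5 mm/s.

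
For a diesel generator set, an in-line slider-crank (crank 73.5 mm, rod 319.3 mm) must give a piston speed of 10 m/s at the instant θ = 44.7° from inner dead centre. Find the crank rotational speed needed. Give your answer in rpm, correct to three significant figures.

For an in-line slider-crank, |v_piston| = rω|sinθ|·[1 + r cosθ/√(L² − r² sin²θ)].
With r = 0.0735 m, L = 0.3193 m, θ = 44.7°: the bracketed kinematic factor |dx/dθ| = 0.060272 m.
ω = v/|dx/dθ| = 10/0.060272 = 165.92 rad/s.
N = 60ω/(2π) = 1584.4 rpm.

1580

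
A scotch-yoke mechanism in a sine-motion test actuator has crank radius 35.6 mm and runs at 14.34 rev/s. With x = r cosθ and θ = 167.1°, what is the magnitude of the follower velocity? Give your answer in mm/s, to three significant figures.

ω = 90.1 rad/s (from 14.34 rev/s).
x = r cosθ ⇒ ẋ = −rω sinθ.
|v| = rω|sinθ| = 0.0356·90.1·|sin 167.1°| = 0.7161 m/s = 716.1 mm/s.

716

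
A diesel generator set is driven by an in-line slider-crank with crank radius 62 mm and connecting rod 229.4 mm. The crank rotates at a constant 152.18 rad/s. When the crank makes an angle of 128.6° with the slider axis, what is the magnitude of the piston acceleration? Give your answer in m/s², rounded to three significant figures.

977

ω = 152.2 rad/s
x(θ) = r cosθ + √(L² − r² sin²θ); with ω constant, a = ω²·d²x/dθ².
d²x/dθ² = −r cosθ − r²(cos2θ)/√u − r⁴ sin²2θ/(4u^{3/2}),  u = L² − r² sin²θ = 0.0502765 m².
Substituting r = 0.062 m, L = 0.2294 m, θ = 128.6°: d²x/dθ² = +0.042167 m.
a = ω²·d²x/dθ² = (152.2)²·(+0.042167) = +976.54 m/s²;  |a| = 976.54 m/s².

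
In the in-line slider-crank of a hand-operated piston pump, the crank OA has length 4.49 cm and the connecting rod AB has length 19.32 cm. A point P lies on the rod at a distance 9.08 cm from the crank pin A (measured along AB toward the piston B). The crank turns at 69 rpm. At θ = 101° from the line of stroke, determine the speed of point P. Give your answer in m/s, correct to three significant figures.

ω = 7.226 rad/s.  Crank-pin speed |V_A| = rω = 0.32443 m/s, perpendicular to OA.
Rod angle: sinφ = −(r/L) sinθ ⇒ φ = -13.187°; ω_rod = −rω cosθ/√(L²−r²sin²θ) = +0.3291 rad/s.
V_P = V_A + ω_rod × AP, with AP = 0.0908 m along the rod.
Components: V_Px = −rω sinθ − a·ω_rod·sinφ = -0.31165 m/s;  V_Py = rω cosθ + a·ω_rod·cosφ = -0.032811 m/s.
|V_P| = √(V_Px² + V_Py²) = 0.31338 m/s.

0.313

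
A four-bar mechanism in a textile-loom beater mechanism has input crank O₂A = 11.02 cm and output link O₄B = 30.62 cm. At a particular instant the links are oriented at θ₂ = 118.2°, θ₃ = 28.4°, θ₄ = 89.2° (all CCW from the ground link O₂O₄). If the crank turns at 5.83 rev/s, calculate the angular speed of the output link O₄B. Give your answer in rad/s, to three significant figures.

ω₂ = 36.63 rad/s (from 5.83 rev/s).
Differentiating the loop-closure r₂e^{iθ₂}+r₃e^{iθ₃}=r₁+r₄e^{iθ₄} gives r₂ω₂e^{iθ₂}+r₃ω₃e^{iθ₃}=r₄ω₄e^{iθ₄}.
Eliminating the other unknown: ω₄ = r₂ω₂ sin(θ₂−θ₃) / [r₄ sin(θ₄−θ₃)].
Numerator sine = +0.99999; denominator sine = +0.87292.
Result = 0.1102·36.63·(+0.99999) / (0.3062·(+0.87292)) = +15.102 rad/s; magnitude 15.102 rad/s.

15.1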